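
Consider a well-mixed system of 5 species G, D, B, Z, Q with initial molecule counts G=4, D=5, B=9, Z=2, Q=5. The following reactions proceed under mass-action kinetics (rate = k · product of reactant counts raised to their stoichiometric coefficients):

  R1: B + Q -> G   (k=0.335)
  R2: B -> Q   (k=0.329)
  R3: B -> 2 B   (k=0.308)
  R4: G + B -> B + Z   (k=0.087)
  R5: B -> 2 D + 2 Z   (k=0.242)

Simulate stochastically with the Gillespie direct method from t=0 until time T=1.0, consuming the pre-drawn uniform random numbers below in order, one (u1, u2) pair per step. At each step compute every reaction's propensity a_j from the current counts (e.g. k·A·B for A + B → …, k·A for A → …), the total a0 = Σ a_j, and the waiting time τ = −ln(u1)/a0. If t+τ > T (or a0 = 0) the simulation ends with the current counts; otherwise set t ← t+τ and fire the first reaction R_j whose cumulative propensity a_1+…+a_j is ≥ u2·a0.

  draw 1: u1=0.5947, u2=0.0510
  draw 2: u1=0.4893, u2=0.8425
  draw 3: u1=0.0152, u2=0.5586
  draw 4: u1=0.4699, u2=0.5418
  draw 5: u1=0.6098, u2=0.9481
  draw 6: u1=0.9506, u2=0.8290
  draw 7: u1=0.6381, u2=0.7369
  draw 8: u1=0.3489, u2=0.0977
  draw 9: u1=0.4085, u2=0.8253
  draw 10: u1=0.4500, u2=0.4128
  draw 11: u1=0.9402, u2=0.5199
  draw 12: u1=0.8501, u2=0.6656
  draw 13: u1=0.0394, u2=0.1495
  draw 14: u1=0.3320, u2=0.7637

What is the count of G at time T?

G at T = 5

t=0.000: G=4 D=5 B=9 Z=2 Q=5
Draw 1: a1=15.075, a2=2.961, a3=2.772, a4=3.132, a5=2.178, a0=26.118; τ=−ln(0.5947)/26.118=0.020 → t=0.020; u2·a0=0.0510·26.118=1.332 ≤ a1=15.075 → R1 fires; G=5 D=5 B=8 Z=2 Q=4
Draw 2: a1=10.720, a2=2.632, a3=2.464, a4=3.480, a5=1.936, a0=21.232; τ=−ln(0.4893)/21.232=0.034 → t=0.054; u2·a0=0.8425·21.232=17.888; a1+…+a3=15.816 < 17.888 ≤ a1+…+a4=19.296 → R4 fires; G=4 D=5 B=8 Z=3 Q=4
Draw 3: a1=10.720, a2=2.632, a3=2.464, a4=2.784, a5=1.936, a0=20.536; τ=−ln(0.0152)/20.536=0.204 → t=0.257; u2·a0=0.5586·20.536=11.471; a1=10.720 < 11.471 ≤ a1+a2=13.352 → R2 fires; G=4 D=5 B=7 Z=3 Q=5
Draw 4: a1=11.725, a2=2.303, a3=2.156, a4=2.436, a5=1.694, a0=20.314; τ=−ln(0.4699)/20.314=0.037 → t=0.295; u2·a0=0.5418·20.314=11.006 ≤ a1=11.725 → R1 fires; G=5 D=5 B=6 Z=3 Q=4
Draw 5: a1=8.040, a2=1.974, a3=1.848, a4=2.610, a5=1.452, a0=15.924; τ=−ln(0.6098)/15.924=0.031 → t=0.326; u2·a0=0.9481·15.924=15.098; a1+…+a4=14.472 < 15.098 ≤ a1+…+a5=15.924 → R5 fires; G=5 D=7 B=5 Z=5 Q=4
Draw 6: a1=6.700, a2=1.645, a3=1.540, a4=2.175, a5=1.210, a0=13.270; τ=−ln(0.9506)/13.270=0.004 → t=0.329; u2·a0=0.8290·13.270=11.001; a1+…+a3=9.885 < 11.001 ≤ a1+…+a4=12.060 → R4 fires; G=4 D=7 B=5 Z=6 Q=4
Draw 7: a1=6.700, a2=1.645, a3=1.540, a4=1.740, a5=1.210, a0=12.835; τ=−ln(0.6381)/12.835=0.035 → t=0.364; u2·a0=0.7369·12.835=9.458; a1+a2=8.345 < 9.458 ≤ a1+…+a3=9.885 → R3 fires; G=4 D=7 B=6 Z=6 Q=4
Draw 8: a1=8.040, a2=1.974, a3=1.848, a4=2.088, a5=1.452, a0=15.402; τ=−ln(0.3489)/15.402=0.068 → t=0.433; u2·a0=0.0977·15.402=1.505 ≤ a1=8.040 → R1 fires; G=5 D=7 B=5 Z=6 Q=3
Draw 9: a1=5.025, a2=1.645, a3=1.540, a4=2.175, a5=1.210, a0=11.595; τ=−ln(0.4085)/11.595=0.077 → t=0.510; u2·a0=0.8253·11.595=9.569; a1+…+a3=8.210 < 9.569 ≤ a1+…+a4=10.385 → R4 fires; G=4 D=7 B=5 Z=7 Q=3
Draw 10: a1=5.025, a2=1.645, a3=1.540, a4=1.740, a5=1.210, a0=11.160; τ=−ln(0.4500)/11.160=0.072 → t=0.582; u2·a0=0.4128·11.160=4.607 ≤ a1=5.025 → R1 fires; G=5 D=7 B=4 Z=7 Q=2
Draw 11: a1=2.680, a2=1.316, a3=1.232, a4=1.740, a5=0.968, a0=7.936; τ=−ln(0.9402)/7.936=0.008 → t=0.589; u2·a0=0.5199·7.936=4.126; a1+a2=3.996 < 4.126 ≤ a1+…+a3=5.228 → R3 fires; G=5 D=7 B=5 Z=7 Q=2
Draw 12: a1=3.350, a2=1.645, a3=1.540, a4=2.175, a5=1.210, a0=9.920; τ=−ln(0.8501)/9.920=0.016 → t=0.606; u2·a0=0.6656·9.920=6.603; a1+…+a3=6.535 < 6.603 ≤ a1+…+a4=8.710 → R4 fires; G=4 D=7 B=5 Z=8 Q=2
Draw 13: a1=3.350, a2=1.645, a3=1.540, a4=1.740, a5=1.210, a0=9.485; τ=−ln(0.0394)/9.485=0.341 → t=0.947; u2·a0=0.1495·9.485=1.418 ≤ a1=3.350 → R1 fires; G=5 D=7 B=4 Z=8 Q=1
Draw 14: a1=1.340, a2=1.316, a3=1.232, a4=1.740, a5=0.968, a0=6.596; τ=−ln(0.3320)/6.596=0.167 → t=1.114 > T=1.0: stop.
Read off G at T=1.0: 5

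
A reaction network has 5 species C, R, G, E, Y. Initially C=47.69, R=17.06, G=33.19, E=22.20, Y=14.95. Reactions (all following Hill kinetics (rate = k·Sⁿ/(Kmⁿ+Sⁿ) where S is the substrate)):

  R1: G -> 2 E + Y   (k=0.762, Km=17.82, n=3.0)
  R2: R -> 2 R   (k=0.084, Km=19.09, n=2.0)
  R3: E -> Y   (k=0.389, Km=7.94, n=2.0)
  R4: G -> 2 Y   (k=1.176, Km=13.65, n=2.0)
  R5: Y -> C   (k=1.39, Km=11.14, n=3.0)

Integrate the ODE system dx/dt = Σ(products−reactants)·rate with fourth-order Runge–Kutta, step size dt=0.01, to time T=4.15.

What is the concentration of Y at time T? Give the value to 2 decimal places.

Y at T = 22.33

RK4 with dt=0.01: 415 steps to T=4.15. Trajectory (selected grid times):
t=0.00: C=47.69 R=17.06 G=33.19 E=22.20 Y=14.95
t=0.46: C=48.15 R=17.08 G=32.43 E=22.65 Y=15.87
t=0.92: C=48.64 R=17.09 G=31.67 E=23.08 Y=16.76
t=1.38: C=49.14 R=17.11 G=30.92 E=23.52 Y=17.62
t=1.84: C=49.66 R=17.13 G=30.18 E=23.94 Y=18.46
t=2.31: C=50.20 R=17.15 G=29.42 E=24.36 Y=19.29
t=2.77: C=50.74 R=17.16 G=28.70 E=24.77 Y=20.08
t=3.23: C=51.29 R=17.18 G=27.98 E=25.17 Y=20.85
t=3.69: C=51.85 R=17.20 G=27.27 E=25.56 Y=21.60
t=4.15: C=52.42 R=17.22 G=26.56 E=25.94 Y=22.33
Read off Y at T=4.15: 22.33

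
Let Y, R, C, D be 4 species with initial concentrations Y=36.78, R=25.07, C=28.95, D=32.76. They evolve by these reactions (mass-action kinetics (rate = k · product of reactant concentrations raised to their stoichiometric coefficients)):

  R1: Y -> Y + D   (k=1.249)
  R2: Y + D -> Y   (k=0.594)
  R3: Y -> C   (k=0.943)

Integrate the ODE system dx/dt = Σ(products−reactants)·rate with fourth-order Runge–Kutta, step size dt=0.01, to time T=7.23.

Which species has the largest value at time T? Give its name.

RK4 with dt=0.01: 723 steps to T=7.23. Trajectory (selected grid times):
t=0.00: Y=36.78 R=25.07 C=28.95 D=32.76
t=0.80: Y=17.30 R=25.07 C=48.43 D=2.10
t=1.61: Y=8.06 R=25.07 C=57.67 D=2.10
t=2.41: Y=3.79 R=25.07 C=61.94 D=2.10
t=3.21: Y=1.78 R=25.07 C=63.95 D=2.10
t=4.02: Y=0.83 R=25.07 C=64.90 D=2.10
t=4.82: Y=0.39 R=25.07 C=65.34 D=2.10
t=5.62: Y=0.18 R=25.07 C=65.55 D=2.10
t=6.43: Y=0.09 R=25.07 C=65.64 D=2.10
t=7.23: Y=0.04 R=25.07 C=65.69 D=2.10
At T=7.23: Y=0.04 R=25.07 C=65.69 D=2.10; the largest is C.

Dominant species at T: C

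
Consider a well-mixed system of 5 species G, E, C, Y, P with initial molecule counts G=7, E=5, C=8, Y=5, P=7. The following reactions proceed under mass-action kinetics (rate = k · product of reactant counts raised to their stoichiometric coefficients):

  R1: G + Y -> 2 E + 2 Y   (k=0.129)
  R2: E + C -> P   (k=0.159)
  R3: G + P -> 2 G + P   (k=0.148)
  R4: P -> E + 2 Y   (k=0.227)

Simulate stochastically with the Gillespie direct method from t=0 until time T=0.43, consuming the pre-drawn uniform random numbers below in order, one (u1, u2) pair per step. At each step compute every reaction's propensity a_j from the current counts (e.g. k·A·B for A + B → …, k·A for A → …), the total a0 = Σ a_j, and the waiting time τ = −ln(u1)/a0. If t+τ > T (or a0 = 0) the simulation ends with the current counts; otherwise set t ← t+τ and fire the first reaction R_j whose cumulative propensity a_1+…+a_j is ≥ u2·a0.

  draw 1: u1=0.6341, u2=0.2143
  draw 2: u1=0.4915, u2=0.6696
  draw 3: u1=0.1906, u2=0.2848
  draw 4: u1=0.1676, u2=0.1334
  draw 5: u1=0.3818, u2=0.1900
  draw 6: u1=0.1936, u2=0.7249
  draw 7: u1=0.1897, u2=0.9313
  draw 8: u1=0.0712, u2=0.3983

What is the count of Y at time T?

Y at T = 10

t=0.000: G=7 E=5 C=8 Y=5 P=7
Draw 1: a1=4.515, a2=6.360, a3=7.252, a4=1.589, a0=19.716; τ=−ln(0.6341)/19.716=0.023 → t=0.023; u2·a0=0.2143·19.716=4.225 ≤ a1=4.515 → R1 fires; G=6 E=7 C=8 Y=6 P=7
Draw 2: a1=4.644, a2=8.904, a3=6.216, a4=1.589, a0=21.353; τ=−ln(0.4915)/21.353=0.033 → t=0.056; u2·a0=0.6696·21.353=14.298; a1+a2=13.548 < 14.298 ≤ a1+…+a3=19.764 → R3 fires; G=7 E=7 C=8 Y=6 P=7
Draw 3: a1=5.418, a2=8.904, a3=7.252, a4=1.589, a0=23.163; τ=−ln(0.1906)/23.163=0.072 → t=0.128; u2·a0=0.2848·23.163=6.597; a1=5.418 < 6.597 ≤ a1+a2=14.322 → R2 fires; G=7 E=6 C=7 Y=6 P=8
Draw 4: a1=5.418, a2=6.678, a3=8.288, a4=1.816, a0=22.200; τ=−ln(0.1676)/22.200=0.080 → t=0.208; u2·a0=0.1334·22.200=2.961 ≤ a1=5.418 → R1 fires; G=6 E=8 C=7 Y=7 P=8
Draw 5: a1=5.418, a2=8.904, a3=7.104, a4=1.816, a0=23.242; τ=−ln(0.3818)/23.242=0.041 → t=0.250; u2·a0=0.1900·23.242=4.416 ≤ a1=5.418 → R1 fires; G=5 E=10 C=7 Y=8 P=8
Draw 6: a1=5.160, a2=11.130, a3=5.920, a4=1.816, a0=24.026; τ=−ln(0.1936)/24.026=0.068 → t=0.318; u2·a0=0.7249·24.026=17.416; a1+a2=16.290 < 17.416 ≤ a1+…+a3=22.210 → R3 fires; G=6 E=10 C=7 Y=8 P=8
Draw 7: a1=6.192, a2=11.130, a3=7.104, a4=1.816, a0=26.242; τ=−ln(0.1897)/26.242=0.063 → t=0.382; u2·a0=0.9313·26.242=24.439; a1+…+a3=24.426 < 24.439 ≤ a1+…+a4=26.242 → R4 fires; G=6 E=11 C=7 Y=10 P=7
Draw 8: a1=7.740, a2=12.243, a3=6.216, a4=1.589, a0=27.788; τ=−ln(0.0712)/27.788=0.095 → t=0.477 > T=0.43: stop.
Read off Y at T=0.43: 10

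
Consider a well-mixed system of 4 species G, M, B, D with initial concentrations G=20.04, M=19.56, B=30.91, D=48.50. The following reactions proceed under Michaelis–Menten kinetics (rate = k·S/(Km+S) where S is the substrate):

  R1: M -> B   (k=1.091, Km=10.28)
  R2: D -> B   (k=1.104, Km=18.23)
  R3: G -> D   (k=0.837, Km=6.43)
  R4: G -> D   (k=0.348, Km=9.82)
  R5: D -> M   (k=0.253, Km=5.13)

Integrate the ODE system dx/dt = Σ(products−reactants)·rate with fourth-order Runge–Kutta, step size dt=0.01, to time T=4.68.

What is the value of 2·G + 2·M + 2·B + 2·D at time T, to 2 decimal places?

Check how each reaction changes W = 2·G + 2·M + 2·B + 2·D (weight of products minus weight of reactants):
R1: M -> B: (2·1) − (2·1) = 2 − 2 = 0
R2: D -> B: (2·1) − (2·1) = 2 − 2 = 0
R3: G -> D: (2·1) − (2·1) = 2 − 2 = 0
R4: G -> D: (2·1) − (2·1) = 2 − 2 = 0
R5: D -> M: (2·1) − (2·1) = 2 − 2 = 0
Every reaction leaves W unchanged, so W is conserved and no simulation is needed: W(T) = W(0) = 2·20.04 + 2·19.56 + 2·30.91 + 2·48.50 = 238.02

Value at T = 238.02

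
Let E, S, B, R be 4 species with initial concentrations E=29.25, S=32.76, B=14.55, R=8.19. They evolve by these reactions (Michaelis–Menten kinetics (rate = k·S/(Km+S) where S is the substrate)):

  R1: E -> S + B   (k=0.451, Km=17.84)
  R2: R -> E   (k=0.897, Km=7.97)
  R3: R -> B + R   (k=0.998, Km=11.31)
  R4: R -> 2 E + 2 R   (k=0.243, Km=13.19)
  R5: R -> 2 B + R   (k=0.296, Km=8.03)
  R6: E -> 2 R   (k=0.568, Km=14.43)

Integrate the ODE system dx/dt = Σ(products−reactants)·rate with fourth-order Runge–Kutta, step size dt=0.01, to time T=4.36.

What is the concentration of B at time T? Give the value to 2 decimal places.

B at T = 19.07

RK4 with dt=0.01: 436 steps to T=4.36. Trajectory (selected grid times):
t=0.00: E=29.25 S=32.76 B=14.55 R=8.19
t=0.48: E=29.24 S=32.89 B=15.03 R=8.38
t=0.97: E=29.24 S=33.03 B=15.53 R=8.57
t=1.45: E=29.24 S=33.17 B=16.02 R=8.76
t=1.94: E=29.24 S=33.30 B=16.52 R=8.95
t=2.42: E=29.25 S=33.44 B=17.02 R=9.13
t=2.91: E=29.26 S=33.58 B=17.53 R=9.32
t=3.39: E=29.27 S=33.71 B=18.04 R=9.50
t=3.88: E=29.29 S=33.85 B=18.56 R=9.68
t=4.36: E=29.31 S=33.98 B=19.07 R=9.86
Read off B at T=4.36: 19.07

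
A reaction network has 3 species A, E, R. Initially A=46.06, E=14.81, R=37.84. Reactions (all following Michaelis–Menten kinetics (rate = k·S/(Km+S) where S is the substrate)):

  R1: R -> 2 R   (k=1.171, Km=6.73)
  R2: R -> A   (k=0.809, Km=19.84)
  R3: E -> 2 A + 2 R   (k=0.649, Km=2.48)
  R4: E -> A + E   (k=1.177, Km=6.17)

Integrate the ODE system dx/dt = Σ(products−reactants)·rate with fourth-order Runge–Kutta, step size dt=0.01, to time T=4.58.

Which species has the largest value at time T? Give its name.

RK4 with dt=0.01: 458 steps to T=4.58. Trajectory (selected grid times):
t=0.00: A=46.06 E=14.81 R=37.84
t=0.51: A=47.32 E=14.53 R=38.64
t=1.02: A=48.58 E=14.24 R=39.44
t=1.53: A=49.83 E=13.96 R=40.24
t=2.04: A=51.09 E=13.68 R=41.04
t=2.54: A=52.31 E=13.41 R=41.82
t=3.05: A=53.56 E=13.13 R=42.61
t=3.56: A=54.81 E=12.85 R=43.40
t=4.07: A=56.05 E=12.57 R=44.19
t=4.58: A=57.29 E=12.30 R=44.97
At T=4.58: A=57.29 E=12.30 R=44.97; the largest is A.

Dominant species at T: A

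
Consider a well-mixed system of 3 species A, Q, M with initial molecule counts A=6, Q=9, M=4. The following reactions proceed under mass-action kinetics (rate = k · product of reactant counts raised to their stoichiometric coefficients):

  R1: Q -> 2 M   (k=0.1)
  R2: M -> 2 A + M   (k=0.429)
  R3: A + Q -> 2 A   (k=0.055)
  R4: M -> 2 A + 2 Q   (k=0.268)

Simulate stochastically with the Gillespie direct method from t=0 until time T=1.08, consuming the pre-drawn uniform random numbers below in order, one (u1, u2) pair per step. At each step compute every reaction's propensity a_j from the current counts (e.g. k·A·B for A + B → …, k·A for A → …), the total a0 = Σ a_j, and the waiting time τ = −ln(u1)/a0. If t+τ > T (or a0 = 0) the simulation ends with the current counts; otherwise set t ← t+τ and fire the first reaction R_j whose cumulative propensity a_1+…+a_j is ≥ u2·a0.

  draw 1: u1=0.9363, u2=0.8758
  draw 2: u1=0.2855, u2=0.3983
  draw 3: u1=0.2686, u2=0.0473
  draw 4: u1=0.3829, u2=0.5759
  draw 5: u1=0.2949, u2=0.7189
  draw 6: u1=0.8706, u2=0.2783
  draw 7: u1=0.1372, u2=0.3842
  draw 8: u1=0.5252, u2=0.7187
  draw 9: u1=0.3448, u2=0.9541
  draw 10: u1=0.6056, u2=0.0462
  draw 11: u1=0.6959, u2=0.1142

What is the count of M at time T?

t=0.000: A=6 Q=9 M=4
Draw 1: a1=0.900, a2=1.716, a3=2.970, a4=1.072, a0=6.658; τ=−ln(0.9363)/6.658=0.010 → t=0.010; u2·a0=0.8758·6.658=5.831; a1+…+a3=5.586 < 5.831 ≤ a1+…+a4=6.658 → R4 fires; A=8 Q=11 M=3
Draw 2: a1=1.100, a2=1.287, a3=4.840, a4=0.804, a0=8.031; τ=−ln(0.2855)/8.031=0.156 → t=0.166; u2·a0=0.3983·8.031=3.199; a1+a2=2.387 < 3.199 ≤ a1+…+a3=7.227 → R3 fires; A=9 Q=10 M=3
Draw 3: a1=1.000, a2=1.287, a3=4.950, a4=0.804, a0=8.041; τ=−ln(0.2686)/8.041=0.163 → t=0.329; u2·a0=0.0473·8.041=0.380 ≤ a1=1.000 → R1 fires; A=9 Q=9 M=5
Draw 4: a1=0.900, a2=2.145, a3=4.455, a4=1.340, a0=8.840; τ=−ln(0.3829)/8.840=0.109 → t=0.438; u2·a0=0.5759·8.840=5.091; a1+a2=3.045 < 5.091 ≤ a1+…+a3=7.500 → R3 fires; A=10 Q=8 M=5
Draw 5: a1=0.800, a2=2.145, a3=4.400, a4=1.340, a0=8.685; τ=−ln(0.2949)/8.685=0.141 → t=0.579; u2·a0=0.7189·8.685=6.244; a1+a2=2.945 < 6.244 ≤ a1+…+a3=7.345 → R3 fires; A=11 Q=7 M=5
Draw 6: a1=0.700, a2=2.145, a3=4.235, a4=1.340, a0=8.420; τ=−ln(0.8706)/8.420=0.016 → t=0.595; u2·a0=0.2783·8.420=2.343; a1=0.700 < 2.343 ≤ a1+a2=2.845 → R2 fires; A=13 Q=7 M=5
Draw 7: a1=0.700, a2=2.145, a3=5.005, a4=1.340, a0=9.190; τ=−ln(0.1372)/9.190=0.216 → t=0.811; u2·a0=0.3842·9.190=3.531; a1+a2=2.845 < 3.531 ≤ a1+…+a3=7.850 → R3 fires; A=14 Q=6 M=5
Draw 8: a1=0.600, a2=2.145, a3=4.620, a4=1.340, a0=8.705; τ=−ln(0.5252)/8.705=0.074 → t=0.885; u2·a0=0.7187·8.705=6.256; a1+a2=2.745 < 6.256 ≤ a1+…+a3=7.365 → R3 fires; A=15 Q=5 M=5
Draw 9: a1=0.500, a2=2.145, a3=4.125, a4=1.340, a0=8.110; τ=−ln(0.3448)/8.110=0.131 → t=1.017; u2·a0=0.9541·8.110=7.738; a1+…+a3=6.770 < 7.738 ≤ a1+…+a4=8.110 → R4 fires; A=17 Q=7 M=4
Draw 10: a1=0.700, a2=1.716, a3=6.545, a4=1.072, a0=10.033; τ=−ln(0.6056)/10.033=0.050 → t=1.067; u2·a0=0.0462·10.033=0.464 ≤ a1=0.700 → R1 fires; A=17 Q=6 M=6
Draw 11: a1=0.600, a2=2.574, a3=5.610, a4=1.608, a0=10.392; τ=−ln(0.6959)/10.392=0.035 → t=1.101 > T=1.08: stop.
Read off M at T=1.08: 6

M at T = 6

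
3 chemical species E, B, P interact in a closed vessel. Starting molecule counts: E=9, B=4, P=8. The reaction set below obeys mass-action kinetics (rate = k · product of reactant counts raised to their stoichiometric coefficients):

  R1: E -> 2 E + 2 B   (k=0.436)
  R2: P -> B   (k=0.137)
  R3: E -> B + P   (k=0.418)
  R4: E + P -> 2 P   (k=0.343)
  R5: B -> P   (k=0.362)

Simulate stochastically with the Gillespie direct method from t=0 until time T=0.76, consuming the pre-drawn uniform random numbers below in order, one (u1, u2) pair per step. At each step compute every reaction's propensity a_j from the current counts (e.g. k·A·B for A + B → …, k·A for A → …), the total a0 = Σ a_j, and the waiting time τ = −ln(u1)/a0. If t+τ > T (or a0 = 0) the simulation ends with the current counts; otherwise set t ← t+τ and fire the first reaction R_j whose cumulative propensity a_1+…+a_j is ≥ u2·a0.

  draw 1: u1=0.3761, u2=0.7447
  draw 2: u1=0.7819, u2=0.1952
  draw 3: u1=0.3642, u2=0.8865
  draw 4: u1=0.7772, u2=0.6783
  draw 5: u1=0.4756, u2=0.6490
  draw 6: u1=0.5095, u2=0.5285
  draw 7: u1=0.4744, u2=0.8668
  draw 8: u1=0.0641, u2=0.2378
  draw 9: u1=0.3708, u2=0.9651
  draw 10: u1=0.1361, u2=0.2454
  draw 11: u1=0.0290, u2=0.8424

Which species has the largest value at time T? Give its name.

t=0.000: E=9 B=4 P=8
Draw 1: a1=3.924, a2=1.096, a3=3.762, a4=24.696, a5=1.448, a0=34.926; τ=−ln(0.3761)/34.926=0.028 → t=0.028; u2·a0=0.7447·34.926=26.009; a1+…+a3=8.782 < 26.009 ≤ a1+…+a4=33.478 → R4 fires; E=8 B=4 P=9
Draw 2: a1=3.488, a2=1.233, a3=3.344, a4=24.696, a5=1.448, a0=34.209; τ=−ln(0.7819)/34.209=0.007 → t=0.035; u2·a0=0.1952·34.209=6.678; a1+a2=4.721 < 6.678 ≤ a1+…+a3=8.065 → R3 fires; E=7 B=5 P=10
Draw 3: a1=3.052, a2=1.370, a3=2.926, a4=24.010, a5=1.810, a0=33.168; τ=−ln(0.3642)/33.168=0.030 → t=0.066; u2·a0=0.8865·33.168=29.403; a1+…+a3=7.348 < 29.403 ≤ a1+…+a4=31.358 → R4 fires; E=6 B=5 P=11
Draw 4: a1=2.616, a2=1.507, a3=2.508, a4=22.638, a5=1.810, a0=31.079; τ=−ln(0.7772)/31.079=0.008 → t=0.074; u2·a0=0.6783·31.079=21.081; a1+…+a3=6.631 < 21.081 ≤ a1+…+a4=29.269 → R4 fires; E=5 B=5 P=12
Draw 5: a1=2.180, a2=1.644, a3=2.090, a4=20.580, a5=1.810, a0=28.304; τ=−ln(0.4756)/28.304=0.026 → t=0.100; u2·a0=0.6490·28.304=18.369; a1+…+a3=5.914 < 18.369 ≤ a1+…+a4=26.494 → R4 fires; E=4 B=5 P=13
Draw 6: a1=1.744, a2=1.781, a3=1.672, a4=17.836, a5=1.810, a0=24.843; τ=−ln(0.5095)/24.843=0.027 → t=0.127; u2·a0=0.5285·24.843=13.130; a1+…+a3=5.197 < 13.130 ≤ a1+…+a4=23.033 → R4 fires; E=3 B=5 P=14
Draw 7: a1=1.308, a2=1.918, a3=1.254, a4=14.406, a5=1.810, a0=20.696; τ=−ln(0.4744)/20.696=0.036 → t=0.163; u2·a0=0.8668·20.696=17.939; a1+…+a3=4.480 < 17.939 ≤ a1+…+a4=18.886 → R4 fires; E=2 B=5 P=15
Draw 8: a1=0.872, a2=2.055, a3=0.836, a4=10.290, a5=1.810, a0=15.863; τ=−ln(0.0641)/15.863=0.173 → t=0.336; u2·a0=0.2378·15.863=3.772; a1+…+a3=3.763 < 3.772 ≤ a1+…+a4=14.053 → R4 fires; E=1 B=5 P=16
Draw 9: a1=0.436, a2=2.192, a3=0.418, a4=5.488, a5=1.810, a0=10.344; τ=−ln(0.3708)/10.344=0.096 → t=0.432; u2·a0=0.9651·10.344=9.983; a1+…+a4=8.534 < 9.983 ≤ a1+…+a5=10.344 → R5 fires; E=1 B=4 P=17
Draw 10: a1=0.436, a2=2.329, a3=0.418, a4=5.831, a5=1.448, a0=10.462; τ=−ln(0.1361)/10.462=0.191 → t=0.623; u2·a0=0.2454·10.462=2.567; a1=0.436 < 2.567 ≤ a1+a2=2.765 → R2 fires; E=1 B=5 P=16
Draw 11: a1=0.436, a2=2.192, a3=0.418, a4=5.488, a5=1.810, a0=10.344; τ=−ln(0.0290)/10.344=0.342 → t=0.965 > T=0.76: stop.
At T=0.76: E=1 B=5 P=16; the largest is P.

Dominant species at T: P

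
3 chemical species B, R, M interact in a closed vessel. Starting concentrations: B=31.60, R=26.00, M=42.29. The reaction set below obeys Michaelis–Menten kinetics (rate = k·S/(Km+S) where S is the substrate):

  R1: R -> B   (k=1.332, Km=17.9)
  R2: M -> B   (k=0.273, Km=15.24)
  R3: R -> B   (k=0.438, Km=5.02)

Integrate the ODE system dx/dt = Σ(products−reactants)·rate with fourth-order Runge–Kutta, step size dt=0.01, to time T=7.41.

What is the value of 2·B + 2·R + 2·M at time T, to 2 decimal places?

Check how each reaction changes W = 2·B + 2·R + 2·M (weight of products minus weight of reactants):
R1: R -> B: (2·1) − (2·1) = 2 − 2 = 0
R2: M -> B: (2·1) − (2·1) = 2 − 2 = 0
R3: R -> B: (2·1) − (2·1) = 2 − 2 = 0
Every reaction leaves W unchanged, so W is conserved and no simulation is needed: W(T) = W(0) = 2·31.60 + 2·26.00 + 2·42.29 = 199.78

Value at T = 199.78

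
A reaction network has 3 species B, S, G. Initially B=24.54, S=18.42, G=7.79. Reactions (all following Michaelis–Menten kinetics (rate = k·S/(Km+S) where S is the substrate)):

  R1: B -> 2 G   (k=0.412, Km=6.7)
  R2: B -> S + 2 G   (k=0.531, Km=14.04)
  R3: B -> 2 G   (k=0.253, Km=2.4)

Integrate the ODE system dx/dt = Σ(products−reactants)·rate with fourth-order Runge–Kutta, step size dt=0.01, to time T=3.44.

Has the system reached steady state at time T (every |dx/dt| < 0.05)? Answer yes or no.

Steady state at T: no

RK4 with dt=0.01: 344 steps to T=3.44. Trajectory (selected grid times):
t=0.00: B=24.54 S=18.42 G=7.79
t=0.38: B=24.20 S=18.55 G=8.47
t=0.76: B=23.86 S=18.68 G=9.14
t=1.15: B=23.52 S=18.81 G=9.83
t=1.53: B=23.18 S=18.93 G=10.50
t=1.91: B=22.85 S=19.06 G=11.17
t=2.29: B=22.52 S=19.18 G=11.83
t=2.68: B=22.18 S=19.31 G=12.51
t=3.06: B=21.85 S=19.43 G=13.17
t=3.44: B=21.52 S=19.55 G=13.83
Rates at T: R1=0.3142, R2=0.3213, R3=0.2276
dx/dt at T (Σ net stoichiometry × rate): B=-0.8631, S=+0.3213, G=+1.7263
Largest |dx/dt| is |+1.7263| (G) ≥ 0.05 → not steady.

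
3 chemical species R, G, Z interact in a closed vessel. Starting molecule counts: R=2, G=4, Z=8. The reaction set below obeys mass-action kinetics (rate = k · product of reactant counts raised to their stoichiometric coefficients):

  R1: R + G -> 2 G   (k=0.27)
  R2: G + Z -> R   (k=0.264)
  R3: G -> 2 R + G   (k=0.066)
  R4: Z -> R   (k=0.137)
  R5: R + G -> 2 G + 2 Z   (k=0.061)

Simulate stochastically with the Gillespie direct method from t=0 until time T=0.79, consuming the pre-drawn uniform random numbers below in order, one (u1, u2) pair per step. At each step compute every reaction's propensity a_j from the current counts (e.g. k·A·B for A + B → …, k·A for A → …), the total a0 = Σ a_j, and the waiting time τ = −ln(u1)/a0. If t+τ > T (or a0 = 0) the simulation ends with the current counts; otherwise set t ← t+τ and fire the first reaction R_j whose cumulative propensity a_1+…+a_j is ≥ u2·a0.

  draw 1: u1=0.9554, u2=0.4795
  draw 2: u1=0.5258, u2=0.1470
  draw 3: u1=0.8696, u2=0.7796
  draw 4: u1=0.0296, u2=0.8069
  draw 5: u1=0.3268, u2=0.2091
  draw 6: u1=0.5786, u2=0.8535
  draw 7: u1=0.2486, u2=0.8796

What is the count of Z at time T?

t=0.000: R=2 G=4 Z=8
Draw 1: a1=2.160, a2=8.448, a3=0.264, a4=1.096, a5=0.488, a0=12.456; τ=−ln(0.9554)/12.456=0.004 → t=0.004; u2·a0=0.4795·12.456=5.973; a1=2.160 < 5.973 ≤ a1+a2=10.608 → R2 fires; R=3 G=3 Z=7
Draw 2: a1=2.430, a2=5.544, a3=0.198, a4=0.959, a5=0.549, a0=9.680; τ=−ln(0.5258)/9.680=0.066 → t=0.070; u2·a0=0.1470·9.680=1.423 ≤ a1=2.430 → R1 fires; R=2 G=4 Z=7
Draw 3: a1=2.160, a2=7.392, a3=0.264, a4=0.959, a5=0.488, a0=11.263; τ=−ln(0.8696)/11.263=0.012 → t=0.082; u2·a0=0.7796·11.263=8.781; a1=2.160 < 8.781 ≤ a1+a2=9.552 → R2 fires; R=3 G=3 Z=6
Draw 4: a1=2.430, a2=4.752, a3=0.198, a4=0.822, a5=0.549, a0=8.751; τ=−ln(0.0296)/8.751=0.402 → t=0.485; u2·a0=0.8069·8.751=7.061; a1=2.430 < 7.061 ≤ a1+a2=7.182 → R2 fires; R=4 G=2 Z=5
Draw 5: a1=2.160, a2=2.640, a3=0.132, a4=0.685, a5=0.488, a0=6.105; τ=−ln(0.3268)/6.105=0.183 → t=0.668; u2·a0=0.2091·6.105=1.277 ≤ a1=2.160 → R1 fires; R=3 G=3 Z=5
Draw 6: a1=2.430, a2=3.960, a3=0.198, a4=0.685, a5=0.549, a0=7.822; τ=−ln(0.5786)/7.822=0.070 → t=0.738; u2·a0=0.8535·7.822=6.676; a1+…+a3=6.588 < 6.676 ≤ a1+…+a4=7.273 → R4 fires; R=4 G=3 Z=4
Draw 7: a1=3.240, a2=3.168, a3=0.198, a4=0.548, a5=0.732, a0=7.886; τ=−ln(0.2486)/7.886=0.177 → t=0.914 > T=0.79: stop.
Read off Z at T=0.79: 4

Z at T = 4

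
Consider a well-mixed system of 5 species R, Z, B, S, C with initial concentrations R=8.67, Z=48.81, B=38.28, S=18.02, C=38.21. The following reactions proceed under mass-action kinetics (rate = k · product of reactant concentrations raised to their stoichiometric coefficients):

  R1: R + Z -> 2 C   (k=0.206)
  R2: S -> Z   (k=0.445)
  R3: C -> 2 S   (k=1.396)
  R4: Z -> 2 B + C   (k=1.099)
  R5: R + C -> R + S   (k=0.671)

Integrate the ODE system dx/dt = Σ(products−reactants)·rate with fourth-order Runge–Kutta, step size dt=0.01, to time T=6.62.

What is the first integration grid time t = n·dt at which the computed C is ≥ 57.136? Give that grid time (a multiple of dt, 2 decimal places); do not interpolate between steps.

RK4 with dt=0.01: 662 steps to T=6.62. Trajectory (selected grid times):
t=0.00: R=8.67 Z=48.81 B=38.28 S=18.02 C=38.21
t=0.74: R=0.04 Z=32.27 B=95.49 S=85.47 C=28.09
t=1.47: R=0.00 Z=36.75 B=150.30 S=109.56 C=27.51
t=2.21: R=0.00 Z=43.55 B=215.47 S=129.56 C=30.40
t=2.94: R=0.00 Z=51.08 B=291.29 S=150.62 C=35.06
t=3.68: R=0.00 Z=59.68 B=381.21 S=175.34 C=40.88
t=4.41: R=0.00 Z=69.45 B=484.62 S=203.86 C=47.59
t=5.15: R=0.00 Z=80.95 B=606.70 S=237.60 C=55.49
t=5.29: R=0.00 Z=83.34 B=631.98 S=244.59 C=57.12
t=5.30: R=0.00 Z=83.51 B=633.81 S=245.09 C=57.24
t=5.88: R=0.00 Z=94.16 B=746.93 S=276.38 C=64.55
t=6.62: R=0.00 Z=109.76 B=912.45 S=322.16 C=75.25
C(5.29)=57.124 < 57.136 but C(5.30)=57.243 ≥ 57.136, so the first grid time is t=5.30.

Threshold first reached at t = 5.30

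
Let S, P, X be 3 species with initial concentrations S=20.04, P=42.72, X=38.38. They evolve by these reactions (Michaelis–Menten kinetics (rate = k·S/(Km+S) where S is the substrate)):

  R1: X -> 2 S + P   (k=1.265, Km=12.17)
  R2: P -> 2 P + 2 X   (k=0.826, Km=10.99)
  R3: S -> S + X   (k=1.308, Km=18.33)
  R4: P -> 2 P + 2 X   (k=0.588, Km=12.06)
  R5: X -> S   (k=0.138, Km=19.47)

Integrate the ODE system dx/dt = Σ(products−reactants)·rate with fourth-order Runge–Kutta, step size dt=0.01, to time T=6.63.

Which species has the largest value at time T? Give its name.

RK4 with dt=0.01: 663 steps to T=6.63. Trajectory (selected grid times):
t=0.00: S=20.04 P=42.72 X=38.38
t=0.74: S=21.54 P=44.26 X=39.77
t=1.47: S=23.02 P=45.80 X=41.16
t=2.21: S=24.54 P=47.36 X=42.59
t=2.95: S=26.08 P=48.94 X=44.05
t=3.68: S=27.60 P=50.50 X=45.49
t=4.42: S=29.15 P=52.10 X=46.98
t=5.16: S=30.72 P=53.71 X=48.48
t=5.89: S=32.27 P=55.30 X=49.98
t=6.63: S=33.85 P=56.92 X=51.51
At T=6.63: S=33.85 P=56.92 X=51.51; the largest is P.

Dominant species at T: P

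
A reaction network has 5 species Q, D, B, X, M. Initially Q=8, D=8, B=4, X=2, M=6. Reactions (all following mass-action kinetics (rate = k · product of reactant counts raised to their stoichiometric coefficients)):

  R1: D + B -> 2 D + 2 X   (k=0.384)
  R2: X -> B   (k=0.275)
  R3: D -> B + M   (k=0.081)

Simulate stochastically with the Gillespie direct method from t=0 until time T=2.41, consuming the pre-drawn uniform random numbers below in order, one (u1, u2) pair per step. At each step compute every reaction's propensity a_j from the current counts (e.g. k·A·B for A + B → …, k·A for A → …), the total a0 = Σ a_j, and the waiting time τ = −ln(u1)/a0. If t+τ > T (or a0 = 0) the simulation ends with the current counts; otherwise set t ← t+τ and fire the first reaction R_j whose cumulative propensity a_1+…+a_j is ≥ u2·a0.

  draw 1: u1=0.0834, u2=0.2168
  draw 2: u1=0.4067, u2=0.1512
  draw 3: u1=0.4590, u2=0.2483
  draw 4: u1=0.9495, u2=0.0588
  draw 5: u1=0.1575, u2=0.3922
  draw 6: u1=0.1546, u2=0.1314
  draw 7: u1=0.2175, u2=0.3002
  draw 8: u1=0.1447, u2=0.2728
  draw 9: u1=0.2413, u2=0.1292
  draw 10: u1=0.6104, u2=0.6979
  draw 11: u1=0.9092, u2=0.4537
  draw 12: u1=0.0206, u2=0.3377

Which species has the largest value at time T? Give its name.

t=0.000: Q=8 D=8 B=4 X=2 M=6
Draw 1: a1=12.288, a2=0.550, a3=0.648, a0=13.486; τ=−ln(0.0834)/13.486=0.184 → t=0.184; u2·a0=0.2168·13.486=2.924 ≤ a1=12.288 → R1 fires; Q=8 D=9 B=3 X=4 M=6
Draw 2: a1=10.368, a2=1.100, a3=0.729, a0=12.197; τ=−ln(0.4067)/12.197=0.074 → t=0.258; u2·a0=0.1512·12.197=1.844 ≤ a1=10.368 → R1 fires; Q=8 D=10 B=2 X=6 M=6
Draw 3: a1=7.680, a2=1.650, a3=0.810, a0=10.140; τ=−ln(0.4590)/10.140=0.077 → t=0.335; u2·a0=0.2483·10.140=2.518 ≤ a1=7.680 → R1 fires; Q=8 D=11 B=1 X=8 M=6
Draw 4: a1=4.224, a2=2.200, a3=0.891, a0=7.315; τ=−ln(0.9495)/7.315=0.007 → t=0.342; u2·a0=0.0588·7.315=0.430 ≤ a1=4.224 → R1 fires; Q=8 D=12 B=0 X=10 M=6
Draw 5: a1=0.000, a2=2.750, a3=0.972, a0=3.722; τ=−ln(0.1575)/3.722=0.497 → t=0.838; u2·a0=0.3922·3.722=1.460; a1=0.000 < 1.460 ≤ a1+a2=2.750 → R2 fires; Q=8 D=12 B=1 X=9 M=6
Draw 6: a1=4.608, a2=2.475, a3=0.972, a0=8.055; τ=−ln(0.1546)/8.055=0.232 → t=1.070; u2·a0=0.1314·8.055=1.058 ≤ a1=4.608 → R1 fires; Q=8 D=13 B=0 X=11 M=6
Draw 7: a1=0.000, a2=3.025, a3=1.053, a0=4.078; τ=−ln(0.2175)/4.078=0.374 → t=1.444; u2·a0=0.3002·4.078=1.224; a1=0.000 < 1.224 ≤ a1+a2=3.025 → R2 fires; Q=8 D=13 B=1 X=10 M=6
Draw 8: a1=4.992, a2=2.750, a3=1.053, a0=8.795; τ=−ln(0.1447)/8.795=0.220 → t=1.664; u2·a0=0.2728·8.795=2.399 ≤ a1=4.992 → R1 fires; Q=8 D=14 B=0 X=12 M=6
Draw 9: a1=0.000, a2=3.300, a3=1.134, a0=4.434; τ=−ln(0.2413)/4.434=0.321 → t=1.985; u2·a0=0.1292·4.434=0.573; a1=0.000 < 0.573 ≤ a1+a2=3.300 → R2 fires; Q=8 D=14 B=1 X=11 M=6
Draw 10: a1=5.376, a2=3.025, a3=1.134, a0=9.535; τ=−ln(0.6104)/9.535=0.052 → t=2.037; u2·a0=0.6979·9.535=6.654; a1=5.376 < 6.654 ≤ a1+a2=8.401 → R2 fires; Q=8 D=14 B=2 X=10 M=6
Draw 11: a1=10.752, a2=2.750, a3=1.134, a0=14.636; τ=−ln(0.9092)/14.636=0.007 → t=2.043; u2·a0=0.4537·14.636=6.640 ≤ a1=10.752 → R1 fires; Q=8 D=15 B=1 X=12 M=6
Draw 12: a1=5.760, a2=3.300, a3=1.215, a0=10.275; τ=−ln(0.0206)/10.275=0.378 → t=2.421 > T=2.41: stop.
At T=2.41: Q=8 D=15 B=1 X=12 M=6; the largest is D.

Dominant species at T: D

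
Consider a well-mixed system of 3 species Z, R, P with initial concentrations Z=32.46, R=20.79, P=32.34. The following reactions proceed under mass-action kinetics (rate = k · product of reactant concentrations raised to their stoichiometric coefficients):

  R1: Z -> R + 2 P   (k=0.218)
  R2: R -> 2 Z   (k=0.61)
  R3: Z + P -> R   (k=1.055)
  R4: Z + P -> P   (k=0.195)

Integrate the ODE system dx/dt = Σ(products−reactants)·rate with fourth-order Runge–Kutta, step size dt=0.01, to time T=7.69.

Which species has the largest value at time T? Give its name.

RK4 with dt=0.01: 769 steps to T=7.69. Trajectory (selected grid times):
t=0.00: Z=32.46 R=20.79 P=32.34
t=0.85: Z=28.56 R=39.67 P=0.41
t=1.71: Z=45.79 R=40.42 P=0.41
t=2.56: Z=58.23 R=46.90 P=0.41
t=3.42: Z=71.32 R=56.29 P=0.41
t=4.27: Z=86.41 R=67.91 P=0.41
t=5.13: Z=104.74 R=82.24 P=0.41
t=5.98: Z=126.63 R=99.41 P=0.41
t=6.84: Z=153.42 R=120.43 P=0.41
t=7.69: Z=185.45 R=145.58 P=0.41
At T=7.69: Z=185.45 R=145.58 P=0.41; the largest is Z.

Dominant species at T: Z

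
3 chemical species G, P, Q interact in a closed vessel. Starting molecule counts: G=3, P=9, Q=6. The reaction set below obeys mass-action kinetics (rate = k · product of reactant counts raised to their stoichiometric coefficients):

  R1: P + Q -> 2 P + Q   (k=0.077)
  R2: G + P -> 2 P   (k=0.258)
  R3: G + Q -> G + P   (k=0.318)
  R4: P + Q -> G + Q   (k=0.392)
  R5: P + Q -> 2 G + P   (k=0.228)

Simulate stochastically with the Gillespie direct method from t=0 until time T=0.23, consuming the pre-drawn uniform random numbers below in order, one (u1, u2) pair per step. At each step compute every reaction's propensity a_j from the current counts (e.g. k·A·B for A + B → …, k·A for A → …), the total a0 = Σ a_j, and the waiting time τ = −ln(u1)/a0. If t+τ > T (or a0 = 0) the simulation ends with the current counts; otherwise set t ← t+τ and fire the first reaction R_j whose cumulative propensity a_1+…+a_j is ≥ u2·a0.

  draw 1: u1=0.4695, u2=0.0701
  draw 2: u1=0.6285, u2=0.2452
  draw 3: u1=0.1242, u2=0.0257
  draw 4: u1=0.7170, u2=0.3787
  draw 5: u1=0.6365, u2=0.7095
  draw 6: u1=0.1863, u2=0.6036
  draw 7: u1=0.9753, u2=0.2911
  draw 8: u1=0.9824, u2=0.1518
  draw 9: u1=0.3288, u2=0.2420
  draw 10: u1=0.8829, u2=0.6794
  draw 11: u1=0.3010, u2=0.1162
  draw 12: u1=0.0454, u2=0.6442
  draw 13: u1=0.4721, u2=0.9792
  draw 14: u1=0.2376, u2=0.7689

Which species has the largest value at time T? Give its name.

t=0.000: G=3 P=9 Q=6
Draw 1: a1=4.158, a2=6.966, a3=5.724, a4=21.168, a5=12.312, a0=50.328; τ=−ln(0.4695)/50.328=0.015 → t=0.015; u2·a0=0.0701·50.328=3.528 ≤ a1=4.158 → R1 fires; G=3 P=10 Q=6
Draw 2: a1=4.620, a2=7.740, a3=5.724, a4=23.520, a5=13.680, a0=55.284; τ=−ln(0.6285)/55.284=0.008 → t=0.023; u2·a0=0.2452·55.284=13.556; a1+a2=12.360 < 13.556 ≤ a1+…+a3=18.084 → R3 fires; G=3 P=11 Q=5
Draw 3: a1=4.235, a2=8.514, a3=4.770, a4=21.560, a5=12.540, a0=51.619; τ=−ln(0.1242)/51.619=0.040 → t=0.064; u2·a0=0.0257·51.619=1.327 ≤ a1=4.235 → R1 fires; G=3 P=12 Q=5
Draw 4: a1=4.620, a2=9.288, a3=4.770, a4=23.520, a5=13.680, a0=55.878; τ=−ln(0.7170)/55.878=0.006 → t=0.070; u2·a0=0.3787·55.878=21.161; a1+…+a3=18.678 < 21.161 ≤ a1+…+a4=42.198 → R4 fires; G=4 P=11 Q=5
Draw 5: a1=4.235, a2=11.352, a3=6.360, a4=21.560, a5=12.540, a0=56.047; τ=−ln(0.6365)/56.047=0.008 → t=0.078; u2·a0=0.7095·56.047=39.765; a1+…+a3=21.947 < 39.765 ≤ a1+…+a4=43.507 → R4 fires; G=5 P=10 Q=5
Draw 6: a1=3.850, a2=12.900, a3=7.950, a4=19.600, a5=11.400, a0=55.700; τ=−ln(0.1863)/55.700=0.030 → t=0.108; u2·a0=0.6036·55.700=33.621; a1+…+a3=24.700 < 33.621 ≤ a1+…+a4=44.300 → R4 fires; G=6 P=9 Q=5
Draw 7: a1=3.465, a2=13.932, a3=9.540, a4=17.640, a5=10.260, a0=54.837; τ=−ln(0.9753)/54.837=0.000 → t=0.108; u2·a0=0.2911·54.837=15.963; a1=3.465 < 15.963 ≤ a1+a2=17.397 → R2 fires; G=5 P=10 Q=5
Draw 8: a1=3.850, a2=12.900, a3=7.950, a4=19.600, a5=11.400, a0=55.700; τ=−ln(0.9824)/55.700=0.000 → t=0.109; u2·a0=0.1518·55.700=8.455; a1=3.850 < 8.455 ≤ a1+a2=16.750 → R2 fires; G=4 P=11 Q=5
Draw 9: a1=4.235, a2=11.352, a3=6.360, a4=21.560, a5=12.540, a0=56.047; τ=−ln(0.3288)/56.047=0.020 → t=0.129; u2·a0=0.2420·56.047=13.563; a1=4.235 < 13.563 ≤ a1+a2=15.587 → R2 fires; G=3 P=12 Q=5
Draw 10: a1=4.620, a2=9.288, a3=4.770, a4=23.520, a5=13.680, a0=55.878; τ=−ln(0.8829)/55.878=0.002 → t=0.131; u2·a0=0.6794·55.878=37.964; a1+…+a3=18.678 < 37.964 ≤ a1+…+a4=42.198 → R4 fires; G=4 P=11 Q=5
Draw 11: a1=4.235, a2=11.352, a3=6.360, a4=21.560, a5=12.540, a0=56.047; τ=−ln(0.3010)/56.047=0.021 → t=0.152; u2·a0=0.1162·56.047=6.513; a1=4.235 < 6.513 ≤ a1+a2=15.587 → R2 fires; G=3 P=12 Q=5
Draw 12: a1=4.620, a2=9.288, a3=4.770, a4=23.520, a5=13.680, a0=55.878; τ=−ln(0.0454)/55.878=0.055 → t=0.208; u2·a0=0.6442·55.878=35.997; a1+…+a3=18.678 < 35.997 ≤ a1+…+a4=42.198 → R4 fires; G=4 P=11 Q=5
Draw 13: a1=4.235, a2=11.352, a3=6.360, a4=21.560, a5=12.540, a0=56.047; τ=−ln(0.4721)/56.047=0.013 → t=0.221; u2·a0=0.9792·56.047=54.881; a1+…+a4=43.507 < 54.881 ≤ a1+…+a5=56.047 → R5 fires; G=6 P=11 Q=4
Draw 14: a1=3.388, a2=17.028, a3=7.632, a4=17.248, a5=10.032, a0=55.328; τ=−ln(0.2376)/55.328=0.026 → t=0.247 > T=0.23: stop.
At T=0.23: G=6 P=11 Q=4; the largest is P.

Dominant species at T: P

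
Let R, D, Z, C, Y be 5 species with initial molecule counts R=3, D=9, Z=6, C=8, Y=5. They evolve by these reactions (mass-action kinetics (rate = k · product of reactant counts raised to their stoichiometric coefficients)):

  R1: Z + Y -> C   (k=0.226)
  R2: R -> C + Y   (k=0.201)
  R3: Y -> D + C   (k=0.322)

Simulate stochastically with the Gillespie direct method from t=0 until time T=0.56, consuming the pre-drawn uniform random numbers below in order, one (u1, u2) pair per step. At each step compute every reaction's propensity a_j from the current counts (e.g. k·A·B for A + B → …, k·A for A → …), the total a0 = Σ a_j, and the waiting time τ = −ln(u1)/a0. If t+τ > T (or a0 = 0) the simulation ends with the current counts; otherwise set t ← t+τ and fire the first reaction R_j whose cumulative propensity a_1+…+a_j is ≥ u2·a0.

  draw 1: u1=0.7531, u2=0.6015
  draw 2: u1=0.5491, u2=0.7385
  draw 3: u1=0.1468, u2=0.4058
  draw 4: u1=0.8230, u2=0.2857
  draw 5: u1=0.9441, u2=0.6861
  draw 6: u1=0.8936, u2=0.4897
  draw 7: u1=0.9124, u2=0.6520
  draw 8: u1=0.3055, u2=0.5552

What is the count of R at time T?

t=0.000: R=3 D=9 Z=6 C=8 Y=5
Draw 1: a1=6.780, a2=0.603, a3=1.610, a0=8.993; τ=−ln(0.7531)/8.993=0.032 → t=0.032; u2·a0=0.6015·8.993=5.409 ≤ a1=6.780 → R1 fires; R=3 D=9 Z=5 C=9 Y=4
Draw 2: a1=4.520, a2=0.603, a3=1.288, a0=6.411; τ=−ln(0.5491)/6.411=0.094 → t=0.125; u2·a0=0.7385·6.411=4.735; a1=4.520 < 4.735 ≤ a1+a2=5.123 → R2 fires; R=2 D=9 Z=5 C=10 Y=5
Draw 3: a1=5.650, a2=0.402, a3=1.610, a0=7.662; τ=−ln(0.1468)/7.662=0.250 → t=0.375; u2·a0=0.4058·7.662=3.109 ≤ a1=5.650 → R1 fires; R=2 D=9 Z=4 C=11 Y=4
Draw 4: a1=3.616, a2=0.402, a3=1.288, a0=5.306; τ=−ln(0.8230)/5.306=0.037 → t=0.412; u2·a0=0.2857·5.306=1.516 ≤ a1=3.616 → R1 fires; R=2 D=9 Z=3 C=12 Y=3
Draw 5: a1=2.034, a2=0.402, a3=0.966, a0=3.402; τ=−ln(0.9441)/3.402=0.017 → t=0.429; u2·a0=0.6861·3.402=2.334; a1=2.034 < 2.334 ≤ a1+a2=2.436 → R2 fires; R=1 D=9 Z=3 C=13 Y=4
Draw 6: a1=2.712, a2=0.201, a3=1.288, a0=4.201; τ=−ln(0.8936)/4.201=0.027 → t=0.456; u2·a0=0.4897·4.201=2.057 ≤ a1=2.712 → R1 fires; R=1 D=9 Z=2 C=14 Y=3
Draw 7: a1=1.356, a2=0.201, a3=0.966, a0=2.523; τ=−ln(0.9124)/2.523=0.036 → t=0.492; u2·a0=0.6520·2.523=1.645; a1+a2=1.557 < 1.645 ≤ a1+…+a3=2.523 → R3 fires; R=1 D=10 Z=2 C=15 Y=2
Draw 8: a1=0.904, a2=0.201, a3=0.644, a0=1.749; τ=−ln(0.3055)/1.749=0.678 → t=1.170 > T=0.56: stop.
Read off R at T=0.56: 1

R at T = 1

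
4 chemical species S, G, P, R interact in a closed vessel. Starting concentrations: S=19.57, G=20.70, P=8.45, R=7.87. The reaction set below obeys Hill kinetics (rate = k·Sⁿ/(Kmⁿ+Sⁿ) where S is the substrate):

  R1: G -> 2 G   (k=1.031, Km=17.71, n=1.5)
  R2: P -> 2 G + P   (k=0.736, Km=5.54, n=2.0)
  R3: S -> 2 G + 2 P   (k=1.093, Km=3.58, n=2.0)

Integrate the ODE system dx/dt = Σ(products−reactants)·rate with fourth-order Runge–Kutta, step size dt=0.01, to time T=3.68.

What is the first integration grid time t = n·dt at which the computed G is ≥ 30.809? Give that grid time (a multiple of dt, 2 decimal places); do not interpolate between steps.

RK4 with dt=0.01: 368 steps to T=3.68. Trajectory (selected grid times):
t=0.00: S=19.57 G=20.70 P=8.45 R=7.87
t=0.41: S=19.14 G=22.24 P=9.32 R=7.87
t=0.82: S=18.70 G=23.82 P=10.18 R=7.87
t=1.23: S=18.27 G=25.42 P=11.05 R=7.87
t=1.64: S=17.84 G=27.04 P=11.91 R=7.87
t=2.04: S=17.42 G=28.64 P=12.75 R=7.87
t=2.45: S=16.99 G=30.30 P=13.61 R=7.87
t=2.57: S=16.87 G=30.79 P=13.86 R=7.87
t=2.58: S=16.86 G=30.83 P=13.88 R=7.87
t=2.86: S=16.56 G=31.98 P=14.46 R=7.87
t=3.27: S=16.14 G=33.67 P=15.32 R=7.87
t=3.68: S=15.71 G=35.37 P=16.17 R=7.87
G(2.57)=30.793 < 30.809 but G(2.58)=30.833 ≥ 30.809, so the first grid time is t=2.58.

Threshold first reached at t = 2.58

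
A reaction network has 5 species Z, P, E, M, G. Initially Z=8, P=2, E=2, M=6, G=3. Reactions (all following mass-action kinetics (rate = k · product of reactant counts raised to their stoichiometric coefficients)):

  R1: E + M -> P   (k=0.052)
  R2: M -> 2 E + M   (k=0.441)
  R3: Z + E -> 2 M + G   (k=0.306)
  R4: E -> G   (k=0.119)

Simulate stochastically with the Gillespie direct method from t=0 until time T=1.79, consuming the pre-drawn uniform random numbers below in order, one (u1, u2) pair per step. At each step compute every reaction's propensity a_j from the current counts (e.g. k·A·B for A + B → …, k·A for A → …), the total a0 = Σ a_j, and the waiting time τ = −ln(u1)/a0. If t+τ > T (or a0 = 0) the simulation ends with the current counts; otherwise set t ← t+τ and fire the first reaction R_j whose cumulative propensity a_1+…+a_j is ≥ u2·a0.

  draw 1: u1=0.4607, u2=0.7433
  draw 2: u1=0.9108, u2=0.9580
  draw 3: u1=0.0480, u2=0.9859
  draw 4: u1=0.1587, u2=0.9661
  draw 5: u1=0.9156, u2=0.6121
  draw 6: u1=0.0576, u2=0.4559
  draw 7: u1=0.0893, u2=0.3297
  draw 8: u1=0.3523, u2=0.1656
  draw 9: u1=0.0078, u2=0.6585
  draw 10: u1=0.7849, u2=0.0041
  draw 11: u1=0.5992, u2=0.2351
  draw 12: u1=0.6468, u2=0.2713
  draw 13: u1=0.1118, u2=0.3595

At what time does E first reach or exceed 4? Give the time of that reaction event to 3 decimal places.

Threshold first reached at t = 1.240

t=0.000: Z=8 P=2 E=2 M=6 G=3
Draw 1: a1=0.624, a2=2.646, a3=4.896, a4=0.238, a0=8.404; τ=−ln(0.4607)/8.404=0.092 → t=0.092; u2·a0=0.7433·8.404=6.247; a1+a2=3.270 < 6.247 ≤ a1+…+a3=8.166 → R3 fires; Z=7 P=2 E=1 M=8 G=4
Draw 2: a1=0.416, a2=3.528, a3=2.142, a4=0.119, a0=6.205; τ=−ln(0.9108)/6.205=0.015 → t=0.107; u2·a0=0.9580·6.205=5.944; a1+a2=3.944 < 5.944 ≤ a1+…+a3=6.086 → R3 fires; Z=6 P=2 E=0 M=10 G=5
Draw 3: a1=0.000, a2=4.410, a3=0.000, a4=0.000, a0=4.410; τ=−ln(0.0480)/4.410=0.689 → t=0.796; u2·a0=0.9859·4.410=4.348; a1=0.000 < 4.348 ≤ a1+a2=4.410 → R2 fires; Z=6 P=2 E=2 M=10 G=5
Draw 4: a1=1.040, a2=4.410, a3=3.672, a4=0.238, a0=9.360; τ=−ln(0.1587)/9.360=0.197 → t=0.992; u2·a0=0.9661·9.360=9.043; a1+a2=5.450 < 9.043 ≤ a1+…+a3=9.122 → R3 fires; Z=5 P=2 E=1 M=12 G=6
Draw 5: a1=0.624, a2=5.292, a3=1.530, a4=0.119, a0=7.565; τ=−ln(0.9156)/7.565=0.012 → t=1.004; u2·a0=0.6121·7.565=4.631; a1=0.624 < 4.631 ≤ a1+a2=5.916 → R2 fires; Z=5 P=2 E=3 M=12 G=6
Draw 6: a1=1.872, a2=5.292, a3=4.590, a4=0.357, a0=12.111; τ=−ln(0.0576)/12.111=0.236 → t=1.240; u2·a0=0.4559·12.111=5.521; a1=1.872 < 5.521 ≤ a1+a2=7.164 → R2 fires; Z=5 P=2 E=5 M=12 G=6
Draw 7: a1=3.120, a2=5.292, a3=7.650, a4=0.595, a0=16.657; τ=−ln(0.0893)/16.657=0.145 → t=1.385; u2·a0=0.3297·16.657=5.492; a1=3.120 < 5.492 ≤ a1+a2=8.412 → R2 fires; Z=5 P=2 E=7 M=12 G=6
Draw 8: a1=4.368, a2=5.292, a3=10.710, a4=0.833, a0=21.203; τ=−ln(0.3523)/21.203=0.049 → t=1.434; u2·a0=0.1656·21.203=3.511 ≤ a1=4.368 → R1 fires; Z=5 P=3 E=6 M=11 G=6
Draw 9: a1=3.432, a2=4.851, a3=9.180, a4=0.714, a0=18.177; τ=−ln(0.0078)/18.177=0.267 → t=1.701; u2·a0=0.6585·18.177=11.970; a1+a2=8.283 < 11.970 ≤ a1+…+a3=17.463 → R3 fires; Z=4 P=3 E=5 M=13 G=7
Draw 10: a1=3.380, a2=5.733, a3=6.120, a4=0.595, a0=15.828; τ=−ln(0.7849)/15.828=0.015 → t=1.716; u2·a0=0.0041·15.828=0.065 ≤ a1=3.380 → R1 fires; Z=4 P=4 E=4 M=12 G=7
Draw 11: a1=2.496, a2=5.292, a3=4.896, a4=0.476, a0=13.160; τ=−ln(0.5992)/13.160=0.039 → t=1.755; u2·a0=0.2351·13.160=3.094; a1=2.496 < 3.094 ≤ a1+a2=7.788 → R2 fires; Z=4 P=4 E=6 M=12 G=7
Draw 12: a1=3.744, a2=5.292, a3=7.344, a4=0.714, a0=17.094; τ=−ln(0.6468)/17.094=0.025 → t=1.781; u2·a0=0.2713·17.094=4.638; a1=3.744 < 4.638 ≤ a1+a2=9.036 → R2 fires; Z=4 P=4 E=8 M=12 G=7
Draw 13: a1=4.992, a2=5.292, a3=9.792, a4=0.952, a0=21.028; τ=−ln(0.1118)/21.028=0.104 → t=1.885 > T=1.79: stop.
E first becomes ≥ 4 when it reaches 5 at the event at t=1.240.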